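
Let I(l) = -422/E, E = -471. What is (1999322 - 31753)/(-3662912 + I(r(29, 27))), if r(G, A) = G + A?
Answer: -926724999/1725231130 ≈ -0.53716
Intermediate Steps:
r(G, A) = A + G
I(l) = 422/471 (I(l) = -422/(-471) = -422*(-1/471) = 422/471)
(1999322 - 31753)/(-3662912 + I(r(29, 27))) = (1999322 - 31753)/(-3662912 + 422/471) = 1967569/(-1725231130/471) = 1967569*(-471/1725231130) = -926724999/1725231130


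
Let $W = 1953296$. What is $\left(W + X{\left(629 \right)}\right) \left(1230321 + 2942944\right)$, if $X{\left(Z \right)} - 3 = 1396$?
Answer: $8157460229175$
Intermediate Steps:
$X{\left(Z \right)} = 1399$ ($X{\left(Z \right)} = 3 + 1396 = 1399$)
$\left(W + X{\left(629 \right)}\right) \left(1230321 + 2942944\right) = \left(1953296 + 1399\right) \left(1230321 + 2942944\right) = 1954695 \cdot 4173265 = 8157460229175$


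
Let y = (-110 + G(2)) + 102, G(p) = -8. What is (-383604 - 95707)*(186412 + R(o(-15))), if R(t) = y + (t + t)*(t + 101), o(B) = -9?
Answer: -88547914140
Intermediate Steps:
y = -16 (y = (-110 - 8) + 102 = -118 + 102 = -16)
R(t) = -16 + 2*t*(101 + t) (R(t) = -16 + (t + t)*(t + 101) = -16 + (2*t)*(101 + t) = -16 + 2*t*(101 + t))
(-383604 - 95707)*(186412 + R(o(-15))) = (-383604 - 95707)*(186412 + (-16 + 2*(-9)² + 202*(-9))) = -479311*(186412 + (-16 + 2*81 - 1818)) = -479311*(186412 + (-16 + 162 - 1818)) = -479311*(186412 - 1672) = -479311*184740 = -88547914140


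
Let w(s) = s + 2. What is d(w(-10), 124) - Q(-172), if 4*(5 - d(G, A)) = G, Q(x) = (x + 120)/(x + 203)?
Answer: 269/31 ≈ 8.6774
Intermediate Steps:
w(s) = 2 + s
Q(x) = (120 + x)/(203 + x)
d(G, A) = 5 - G/4
d(w(-10), 124) - Q(-172) = (5 - (2 - 10)/4) - (120 - 172)/(203 - 172) = (5 - ¼*(-8)) - (-52)/31 = (5 + 2) - (-52)/31 = 7 - 1*(-52/31) = 7 + 52/31 = 269/31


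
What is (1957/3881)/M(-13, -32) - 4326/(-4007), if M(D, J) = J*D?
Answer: 6992151395/6469285472 ≈ 1.0808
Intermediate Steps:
M(D, J) = D*J
(1957/3881)/M(-13, -32) - 4326/(-4007) = (1957/3881)/((-13*(-32))) - 4326/(-4007) = (1957*(1/3881))/416 - 4326*(-1/4007) = (1957/3881)*(1/416) + 4326/4007 = 1957/1614496 + 4326/4007 = 6992151395/6469285472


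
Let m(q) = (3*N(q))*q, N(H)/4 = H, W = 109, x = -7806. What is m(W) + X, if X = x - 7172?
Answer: 127594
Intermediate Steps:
N(H) = 4*H
m(q) = 12*q**2 (m(q) = (3*(4*q))*q = (12*q)*q = 12*q**2)
X = -14978 (X = -7806 - 7172 = -14978)
m(W) + X = 12*109**2 - 14978 = 12*11881 - 14978 = 142572 - 14978 = 127594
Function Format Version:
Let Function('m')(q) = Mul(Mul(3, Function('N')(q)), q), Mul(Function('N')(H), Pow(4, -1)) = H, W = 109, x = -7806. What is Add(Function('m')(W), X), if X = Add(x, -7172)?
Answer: 127594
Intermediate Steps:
Function('N')(H) = Mul(4, H)
Function('m')(q) = Mul(12, Pow(q, 2)) (Function('m')(q) = Mul(Mul(3, Mul(4, q)), q) = Mul(Mul(12, q), q) = Mul(12, Pow(q, 2)))
X = -14978 (X = Add(-7806, -7172) = -14978)
Add(Function('m')(W), X) = Add(Mul(12, Pow(109, 2)), -14978) = Add(Mul(12, 11881), -14978) = Add(142572, -14978) = 127594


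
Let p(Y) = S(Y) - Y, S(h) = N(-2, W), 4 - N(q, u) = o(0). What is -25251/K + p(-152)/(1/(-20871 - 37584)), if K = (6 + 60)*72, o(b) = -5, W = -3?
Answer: -14907436337/1584 ≈ -9.4113e+6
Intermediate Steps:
N(q, u) = 9 (N(q, u) = 4 - 1*(-5) = 4 + 5 = 9)
S(h) = 9
K = 4752 (K = 66*72 = 4752)
p(Y) = 9 - Y
-25251/K + p(-152)/(1/(-20871 - 37584)) = -25251/4752 + (9 - 1*(-152))/(1/(-20871 - 37584)) = -25251*1/4752 + (9 + 152)/(1/(-58455)) = -8417/1584 + 161/(-1/58455) = -8417/1584 + 161*(-58455) = -8417/1584 - 9411255 = -14907436337/1584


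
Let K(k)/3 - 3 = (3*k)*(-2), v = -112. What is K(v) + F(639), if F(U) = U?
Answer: 2664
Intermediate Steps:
K(k) = 9 - 18*k (K(k) = 9 + 3*((3*k)*(-2)) = 9 + 3*(-6*k) = 9 - 18*k)
K(v) + F(639) = (9 - 18*(-112)) + 639 = (9 + 2016) + 639 = 2025 + 639 = 2664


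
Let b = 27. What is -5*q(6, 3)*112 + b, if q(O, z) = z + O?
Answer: -5013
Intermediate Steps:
q(O, z) = O + z
-5*q(6, 3)*112 + b = -5*(6 + 3)*112 + 27 = -5*9*112 + 27 = -45*112 + 27 = -5040 + 27 = -5013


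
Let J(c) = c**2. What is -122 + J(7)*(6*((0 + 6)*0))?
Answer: -122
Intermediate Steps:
-122 + J(7)*(6*((0 + 6)*0)) = -122 + 7**2*(6*((0 + 6)*0)) = -122 + 49*(6*(6*0)) = -122 + 49*(6*0) = -122 + 49*0 = -122 + 0 = -122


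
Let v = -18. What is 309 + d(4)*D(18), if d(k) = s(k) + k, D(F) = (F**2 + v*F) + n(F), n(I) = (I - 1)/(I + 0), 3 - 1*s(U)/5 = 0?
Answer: 5885/18 ≈ 326.94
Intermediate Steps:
s(U) = 15 (s(U) = 15 - 5*0 = 15 + 0 = 15)
n(I) = (-1 + I)/I
D(F) = F**2 - 18*F + (-1 + F)/F (D(F) = (F**2 - 18*F) + (-1 + F)/F = F**2 - 18*F + (-1 + F)/F)
d(k) = 15 + k
309 + d(4)*D(18) = 309 + (15 + 4)*((-1 + 18 + 18**2*(-18 + 18))/18) = 309 + 19*((-1 + 18 + 324*0)/18) = 309 + 19*((-1 + 18 + 0)/18) = 309 + 19*((1/18)*17) = 309 + 19*(17/18) = 309 + 323/18 = 5885/18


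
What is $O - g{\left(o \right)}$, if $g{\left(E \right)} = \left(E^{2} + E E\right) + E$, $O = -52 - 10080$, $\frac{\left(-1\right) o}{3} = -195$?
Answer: $-695167$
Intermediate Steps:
$o = 585$ ($o = \left(-3\right) \left(-195\right) = 585$)
$O = -10132$ ($O = -52 - 10080 = -10132$)
$g{\left(E \right)} = E + 2 E^{2}$ ($g{\left(E \right)} = \left(E^{2} + E^{2}\right) + E = 2 E^{2} + E = E + 2 E^{2}$)
$O - g{\left(o \right)} = -10132 - 585 \left(1 + 2 \cdot 585\right) = -10132 - 585 \left(1 + 1170\right) = -10132 - 585 \cdot 1171 = -10132 - 685035 = -695167$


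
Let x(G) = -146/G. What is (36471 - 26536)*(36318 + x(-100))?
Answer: 3608338351/10 ≈ 3.6083e+8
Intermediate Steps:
(36471 - 26536)*(36318 + x(-100)) = (36471 - 26536)*(36318 - 146/(-100)) = 9935*(36318 - 146*(-1/100)) = 9935*(36318 + 73/50) = 9935*(1815973/50) = 3608338351/10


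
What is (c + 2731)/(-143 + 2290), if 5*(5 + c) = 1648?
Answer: 15278/10735 ≈ 1.4232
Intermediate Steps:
c = 1623/5 (c = -5 + (1/5)*1648 = -5 + 1648/5 = 1623/5 ≈ 324.60)
(c + 2731)/(-143 + 2290) = (1623/5 + 2731)/(-143 + 2290) = (15278/5)/2147 = (15278/5)*(1/2147) = 15278/10735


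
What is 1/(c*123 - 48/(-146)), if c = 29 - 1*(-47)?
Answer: 73/682428 ≈ 0.00010697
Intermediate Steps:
c = 76 (c = 29 + 47 = 76)
1/(c*123 - 48/(-146)) = 1/(76*123 - 48/(-146)) = 1/(9348 - 48*(-1/146)) = 1/(9348 + 24/73) = 1/(682428/73) = 73/682428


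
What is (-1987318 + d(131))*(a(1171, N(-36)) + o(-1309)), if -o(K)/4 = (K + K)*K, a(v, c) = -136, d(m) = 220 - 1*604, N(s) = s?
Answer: 27247387212768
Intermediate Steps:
d(m) = -384 (d(m) = 220 - 604 = -384)
o(K) = -8*K² (o(K) = -4*(K + K)*K = -4*2*K*K = -8*K²)
(-1987318 + d(131))*(a(1171, N(-36)) + o(-1309)) = (-1987318 - 384)*(-136 - 8*(-1309)²) = -1987702*(-136 - 8*1713481) = -1987702*(-136 - 13707848) = -1987702*(-13707984) = 27247387212768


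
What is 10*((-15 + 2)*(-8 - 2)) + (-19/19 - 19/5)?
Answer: 6476/5 ≈ 1295.2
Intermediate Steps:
10*((-15 + 2)*(-8 - 2)) + (-19/19 - 19/5) = 10*(-13*(-10)) + (-19*1/19 - 19*⅕) = 10*130 + (-1 - 19/5) = 1300 - 24/5 = 6476/5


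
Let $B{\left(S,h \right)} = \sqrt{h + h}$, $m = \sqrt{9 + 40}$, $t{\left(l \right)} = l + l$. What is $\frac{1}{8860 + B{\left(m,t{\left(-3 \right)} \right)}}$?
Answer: $\frac{2215}{19624903} - \frac{i \sqrt{3}}{39249806} \approx 0.00011287 - 4.4129 \cdot 10^{-8} i$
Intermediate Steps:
$t{\left(l \right)} = 2 l$
$m = 7$ ($m = \sqrt{49} = 7$)
$B{\left(S,h \right)} = \sqrt{2} \sqrt{h}$ ($B{\left(S,h \right)} = \sqrt{2 h} = \sqrt{2} \sqrt{h}$)
$\frac{1}{8860 + B{\left(m,t{\left(-3 \right)} \right)}} = \frac{1}{8860 + \sqrt{2} \sqrt{2 \left(-3\right)}} = \frac{1}{8860 + \sqrt{2} \sqrt{-6}} = \frac{1}{8860 + \sqrt{2} i \sqrt{6}} = \frac{1}{8860 + 2 i \sqrt{3}}$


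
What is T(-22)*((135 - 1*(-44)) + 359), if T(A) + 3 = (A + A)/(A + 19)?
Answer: 18830/3 ≈ 6276.7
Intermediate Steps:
T(A) = -3 + 2*A/(19 + A) (T(A) = -3 + (A + A)/(A + 19) = -3 + (2*A)/(19 + A) = -3 + 2*A/(19 + A))
T(-22)*((135 - 1*(-44)) + 359) = ((-57 - 1*(-22))/(19 - 22))*((135 - 1*(-44)) + 359) = ((-57 + 22)/(-3))*((135 + 44) + 359) = (-⅓*(-35))*(179 + 359) = (35/3)*538 = 18830/3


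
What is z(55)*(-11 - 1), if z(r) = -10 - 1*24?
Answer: 408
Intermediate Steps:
z(r) = -34 (z(r) = -10 - 24 = -34)
z(55)*(-11 - 1) = -34*(-11 - 1) = -34*(-12) = 408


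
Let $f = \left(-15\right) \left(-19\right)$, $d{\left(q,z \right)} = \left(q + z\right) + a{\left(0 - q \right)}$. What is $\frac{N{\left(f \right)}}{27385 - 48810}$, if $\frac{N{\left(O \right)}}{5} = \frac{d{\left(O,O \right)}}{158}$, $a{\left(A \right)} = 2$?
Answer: $- \frac{286}{338515} \approx -0.00084487$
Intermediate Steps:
$d{\left(q,z \right)} = 2 + q + z$ ($d{\left(q,z \right)} = \left(q + z\right) + 2 = 2 + q + z$)
$f = 285$
$N{\left(O \right)} = \frac{5}{79} + \frac{5 O}{79}$ ($N{\left(O \right)} = 5 \frac{2 + O + O}{158} = 5 \left(2 + 2 O\right) \frac{1}{158} = 5 \left(\frac{1}{79} + \frac{O}{79}\right) = \frac{5}{79} + \frac{5 O}{79}$)
$\frac{N{\left(f \right)}}{27385 - 48810} = \frac{\frac{5}{79} + \frac{5}{79} \cdot 285}{27385 - 48810} = \frac{\frac{5}{79} + \frac{1425}{79}}{-21425} = \frac{1430}{79} \left(- \frac{1}{21425}\right) = - \frac{286}{338515}$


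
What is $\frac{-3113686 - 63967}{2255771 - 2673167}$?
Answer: $\frac{3177653}{417396} \approx 7.613$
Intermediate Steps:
$\frac{-3113686 - 63967}{2255771 - 2673167} = - \frac{3177653}{-417396} = \left(-3177653\right) \left(- \frac{1}{417396}\right) = \frac{3177653}{417396}$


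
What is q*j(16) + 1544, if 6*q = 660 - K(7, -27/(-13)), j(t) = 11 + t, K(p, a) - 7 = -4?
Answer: 9001/2 ≈ 4500.5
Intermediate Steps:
K(p, a) = 3 (K(p, a) = 7 - 4 = 3)
q = 219/2 (q = (660 - 1*3)/6 = (660 - 3)/6 = (⅙)*657 = 219/2 ≈ 109.50)
q*j(16) + 1544 = 219*(11 + 16)/2 + 1544 = (219/2)*27 + 1544 = 5913/2 + 1544 = 9001/2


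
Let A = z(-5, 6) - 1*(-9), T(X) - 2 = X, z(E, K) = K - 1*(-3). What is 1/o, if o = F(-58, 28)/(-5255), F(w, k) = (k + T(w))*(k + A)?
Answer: 5255/1288 ≈ 4.0800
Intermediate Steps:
z(E, K) = 3 + K (z(E, K) = K + 3 = 3 + K)
T(X) = 2 + X
A = 18 (A = (3 + 6) - 1*(-9) = 9 + 9 = 18)
F(w, k) = (18 + k)*(2 + k + w) (F(w, k) = (k + (2 + w))*(k + 18) = (2 + k + w)*(18 + k) = (18 + k)*(2 + k + w))
o = 1288/5255 (o = (36 + 28**2 + 18*(-58) + 20*28 + 28*(-58))/(-5255) = (36 + 784 - 1044 + 560 - 1624)*(-1/5255) = -1288*(-1/5255) = 1288/5255 ≈ 0.24510)
1/o = 1/(1288/5255) = 5255/1288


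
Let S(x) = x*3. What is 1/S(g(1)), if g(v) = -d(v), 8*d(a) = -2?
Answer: 4/3 ≈ 1.3333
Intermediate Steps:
d(a) = -¼ (d(a) = (⅛)*(-2) = -¼)
g(v) = ¼ (g(v) = -1*(-¼) = ¼)
S(x) = 3*x
1/S(g(1)) = 1/(3*(¼)) = 1/(¾) = 4/3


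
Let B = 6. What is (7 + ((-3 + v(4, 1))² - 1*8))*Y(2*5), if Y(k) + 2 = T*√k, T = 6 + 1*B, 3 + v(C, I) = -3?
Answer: -160 + 960*√10 ≈ 2875.8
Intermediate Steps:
v(C, I) = -6 (v(C, I) = -3 - 3 = -6)
T = 12 (T = 6 + 1*6 = 6 + 6 = 12)
Y(k) = -2 + 12*√k
(7 + ((-3 + v(4, 1))² - 1*8))*Y(2*5) = (7 + ((-3 - 6)² - 1*8))*(-2 + 12*√(2*5)) = (7 + ((-9)² - 8))*(-2 + 12*√10) = (7 + (81 - 8))*(-2 + 12*√10) = (7 + 73)*(-2 + 12*√10) = 80*(-2 + 12*√10) = -160 + 960*√10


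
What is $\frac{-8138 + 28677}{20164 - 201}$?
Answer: $\frac{20539}{19963} \approx 1.0289$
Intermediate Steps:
$\frac{-8138 + 28677}{20164 - 201} = \frac{20539}{19963}$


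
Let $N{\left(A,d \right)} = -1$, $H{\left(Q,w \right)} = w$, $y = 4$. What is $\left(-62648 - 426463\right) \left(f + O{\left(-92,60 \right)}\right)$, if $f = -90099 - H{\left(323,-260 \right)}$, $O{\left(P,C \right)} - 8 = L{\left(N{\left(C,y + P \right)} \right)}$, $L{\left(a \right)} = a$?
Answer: $43937819352$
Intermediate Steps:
$O{\left(P,C \right)} = 7$ ($O{\left(P,C \right)} = 8 - 1 = 7$)
$f = -89839$ ($f = -90099 - -260 = -90099 + 260 = -89839$)
$\left(-62648 - 426463\right) \left(f + O{\left(-92,60 \right)}\right) = \left(-62648 - 426463\right) \left(-89839 + 7\right) = \left(-489111\right) \left(-89832\right) = 43937819352$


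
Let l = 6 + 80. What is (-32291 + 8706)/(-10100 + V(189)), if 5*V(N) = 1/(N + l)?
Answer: 32429375/13887499 ≈ 2.3351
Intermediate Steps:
l = 86
V(N) = 1/(5*(86 + N)) (V(N) = 1/(5*(N + 86)) = 1/(5*(86 + N)))
(-32291 + 8706)/(-10100 + V(189)) = (-32291 + 8706)/(-10100 + 1/(5*(86 + 189))) = -23585/(-10100 + (1/5)/275) = -23585/(-10100 + (1/5)*(1/275)) = -23585/(-10100 + 1/1375) = -23585/(-13887499/1375) = -23585*(-1375/13887499) = 32429375/13887499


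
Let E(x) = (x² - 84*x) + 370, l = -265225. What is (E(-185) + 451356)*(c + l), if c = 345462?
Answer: 40238133367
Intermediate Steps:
E(x) = 370 + x² - 84*x
(E(-185) + 451356)*(c + l) = ((370 + (-185)² - 84*(-185)) + 451356)*(345462 - 265225) = ((370 + 34225 + 15540) + 451356)*80237 = (50135 + 451356)*80237 = 501491*80237 = 40238133367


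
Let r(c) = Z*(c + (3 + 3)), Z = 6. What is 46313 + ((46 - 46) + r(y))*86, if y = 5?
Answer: 51989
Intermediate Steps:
r(c) = 36 + 6*c (r(c) = 6*(c + (3 + 3)) = 6*(c + 6) = 6*(6 + c) = 36 + 6*c)
46313 + ((46 - 46) + r(y))*86 = 46313 + ((46 - 46) + (36 + 6*5))*86 = 46313 + (0 + (36 + 30))*86 = 46313 + (0 + 66)*86 = 46313 + 66*86 = 46313 + 5676 = 51989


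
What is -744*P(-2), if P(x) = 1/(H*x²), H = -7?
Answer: 186/7 ≈ 26.571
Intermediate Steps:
P(x) = -1/(7*x²) (P(x) = 1/(-7*x²) = -1/(7*x²))
-744*P(-2) = -(-744)/(7*(-2)²) = -(-744)/(7*4) = -744*(-1/28) = 186/7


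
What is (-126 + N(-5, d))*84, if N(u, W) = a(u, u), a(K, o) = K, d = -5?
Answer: -11004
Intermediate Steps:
N(u, W) = u
(-126 + N(-5, d))*84 = (-126 - 5)*84 = -131*84 = -11004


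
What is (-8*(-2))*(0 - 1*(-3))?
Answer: 48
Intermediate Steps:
(-8*(-2))*(0 - 1*(-3)) = 16*(0 + 3) = 16*3 = 48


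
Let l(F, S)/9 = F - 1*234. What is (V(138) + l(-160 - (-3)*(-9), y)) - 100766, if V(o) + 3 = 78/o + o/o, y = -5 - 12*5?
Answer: -2404798/23 ≈ -1.0456e+5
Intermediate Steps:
y = -65 (y = -5 - 60 = -65)
l(F, S) = -2106 + 9*F (l(F, S) = 9*(F - 1*234) = 9*(F - 234) = 9*(-234 + F) = -2106 + 9*F)
V(o) = -2 + 78/o (V(o) = -3 + (78/o + o/o) = -3 + (78/o + 1) = -3 + (1 + 78/o) = -2 + 78/o)
(V(138) + l(-160 - (-3)*(-9), y)) - 100766 = ((-2 + 78/138) + (-2106 + 9*(-160 - (-3)*(-9)))) - 100766 = ((-2 + 78*(1/138)) + (-2106 + 9*(-160 - 1*27))) - 100766 = ((-2 + 13/23) + (-2106 + 9*(-160 - 27))) - 100766 = (-33/23 + (-2106 + 9*(-187))) - 100766 = (-33/23 + (-2106 - 1683)) - 100766 = (-33/23 - 3789) - 100766 = -87180/23 - 100766 = -2404798/23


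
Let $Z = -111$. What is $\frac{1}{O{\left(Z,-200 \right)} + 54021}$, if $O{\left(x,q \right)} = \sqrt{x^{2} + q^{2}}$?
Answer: $\frac{54021}{2918216120} - \frac{\sqrt{52321}}{2918216120} \approx 1.8433 \cdot 10^{-5}$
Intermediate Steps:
$O{\left(x,q \right)} = \sqrt{q^{2} + x^{2}}$
$\frac{1}{O{\left(Z,-200 \right)} + 54021} = \frac{1}{\sqrt{\left(-200\right)^{2} + \left(-111\right)^{2}} + 54021} = \frac{1}{\sqrt{40000 + 12321} + 54021} = \frac{1}{\sqrt{52321} + 54021} = \frac{1}{54021 + \sqrt{52321}}$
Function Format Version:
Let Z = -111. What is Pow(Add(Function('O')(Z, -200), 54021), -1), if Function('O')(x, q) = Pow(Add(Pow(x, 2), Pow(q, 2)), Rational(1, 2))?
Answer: Add(Rational(54021, 2918216120), Mul(Rational(-1, 2918216120), Pow(52321, Rational(1, 2)))) ≈ 1.8433e-5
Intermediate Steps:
Function('O')(x, q) = Pow(Add(Pow(q, 2), Pow(x, 2)), Rational(1, 2))
Pow(Add(Function('O')(Z, -200), 54021), -1) = Pow(Add(Pow(Add(Pow(-200, 2), Pow(-111, 2)), Rational(1, 2)), 54021), -1) = Pow(Add(Pow(Add(40000, 12321), Rational(1, 2)), 54021), -1) = Pow(Add(Pow(52321, Rational(1, 2)), 54021), -1) = Pow(Add(54021, Pow(52321, Rational(1, 2))), -1)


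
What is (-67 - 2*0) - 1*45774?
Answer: -45841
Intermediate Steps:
(-67 - 2*0) - 1*45774 = (-67 + 0) - 45774 = -67 - 45774 = -45841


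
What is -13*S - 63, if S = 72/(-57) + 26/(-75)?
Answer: -59953/1425 ≈ -42.072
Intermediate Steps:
S = -2294/1425 (S = 72*(-1/57) + 26*(-1/75) = -24/19 - 26/75 = -2294/1425 ≈ -1.6098)
-13*S - 63 = -13*(-2294/1425) - 63 = 29822/1425 - 63 = -59953/1425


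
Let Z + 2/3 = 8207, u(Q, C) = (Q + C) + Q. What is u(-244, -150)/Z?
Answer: -1914/24619 ≈ -0.077745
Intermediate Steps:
u(Q, C) = C + 2*Q (u(Q, C) = (C + Q) + Q = C + 2*Q)
Z = 24619/3 (Z = -2/3 + 8207 = 24619/3 ≈ 8206.3)
u(-244, -150)/Z = (-150 + 2*(-244))/(24619/3) = (-150 - 488)*(3/24619) = -638*3/24619 = -1914/24619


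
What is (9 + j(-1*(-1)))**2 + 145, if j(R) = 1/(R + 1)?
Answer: 941/4 ≈ 235.25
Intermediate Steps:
j(R) = 1/(1 + R)
(9 + j(-1*(-1)))**2 + 145 = (9 + 1/(1 - 1*(-1)))**2 + 145 = (9 + 1/(1 + 1))**2 + 145 = (9 + 1/2)**2 + 145 = (19/2)**2 + 145 = 361/4 + 145 = 941/4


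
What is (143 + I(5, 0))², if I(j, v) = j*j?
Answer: 28224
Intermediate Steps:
I(j, v) = j²
(143 + I(5, 0))² = (143 + 5²)² = (143 + 25)² = 168² = 28224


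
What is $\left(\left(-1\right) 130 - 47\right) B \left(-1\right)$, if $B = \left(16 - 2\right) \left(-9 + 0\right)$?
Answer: $-22302$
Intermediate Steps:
$B = -126$ ($B = 14 \left(-9\right) = -126$)
$\left(\left(-1\right) 130 - 47\right) B \left(-1\right) = \left(\left(-1\right) 130 - 47\right) \left(\left(-126\right) \left(-1\right)\right) = \left(-130 - 47\right) 126 = \left(-177\right) 126 = -22302$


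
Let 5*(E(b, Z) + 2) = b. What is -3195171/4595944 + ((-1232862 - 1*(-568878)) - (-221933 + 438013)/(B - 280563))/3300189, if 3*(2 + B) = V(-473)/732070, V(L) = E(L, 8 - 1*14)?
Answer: -13962937029771595648366865/15576491687531405469593976 ≈ -0.89641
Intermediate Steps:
E(b, Z) = -2 + b/5
V(L) = -2 + L/5
B = -7320861/3660350 (B = -2 + ((-2 + (⅕)*(-473))/732070)/3 = -2 + ((-2 - 473/5)*(1/732070))/3 = -2 + (-483/5*1/732070)/3 = -2 + (⅓)*(-483/3660350) = -2 - 161/3660350 = -7320861/3660350 ≈ -2.0000)
-3195171/4595944 + ((-1232862 - 1*(-568878)) - (-221933 + 438013)/(B - 280563))/3300189 = -3195171/4595944 + ((-1232862 - 1*(-568878)) - (-221933 + 438013)/(-7320861/3660350 - 280563))/3300189 = -3195171*1/4595944 + ((-1232862 + 568878) - 216080/(-1026966097911/3660350))*(1/3300189) = -3195171/4595944 + (-663984 - 216080*(-3660350)/1026966097911)*(1/3300189) = -3195171/4595944 + (-663984 - 1*(-790928428000/1026966097911))*(1/3300189) = -3195171/4595944 + (-663984 + 790928428000/1026966097911)*(1/3300189) = -3195171/4595944 - 681888266626909424/1026966097911*1/3300189 = -3195171/4595944 - 681888266626909424/3389182219698805179 = -13962937029771595648366865/15576491687531405469593976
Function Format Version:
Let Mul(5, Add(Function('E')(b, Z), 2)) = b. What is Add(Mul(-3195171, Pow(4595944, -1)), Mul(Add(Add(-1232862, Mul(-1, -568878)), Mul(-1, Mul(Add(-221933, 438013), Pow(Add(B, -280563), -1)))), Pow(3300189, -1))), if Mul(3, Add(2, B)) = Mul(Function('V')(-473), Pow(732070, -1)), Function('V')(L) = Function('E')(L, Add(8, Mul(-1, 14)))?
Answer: Rational(-13962937029771595648366865, 15576491687531405469593976) ≈ -0.89641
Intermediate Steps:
Function('E')(b, Z) = Add(-2, Mul(Rational(1, 5), b))
Function('V')(L) = Add(-2, Mul(Rational(1, 5), L))
B = Rational(-7320861, 3660350) (B = Add(-2, Mul(Rational(1, 3), Mul(Add(-2, Mul(Rational(1, 5), -473)), Pow(732070, -1)))) = Add(-2, Mul(Rational(1, 3), Mul(Add(-2, Rational(-473, 5)), Rational(1, 732070)))) = Add(-2, Mul(Rational(1, 3), Mul(Rational(-483, 5), Rational(1, 732070)))) = Add(-2, Mul(Rational(1, 3), Rational(-483, 3660350))) = Add(-2, Rational(-161, 3660350)) = Rational(-7320861, 3660350) ≈ -2.0000)
Add(Mul(-3195171, Pow(4595944, -1)), Mul(Add(Add(-1232862, Mul(-1, -568878)), Mul(-1, Mul(Add(-221933, 438013), Pow(Add(B, -280563), -1)))), Pow(3300189, -1))) = Add(Mul(-3195171, Pow(4595944, -1)), Mul(Add(Add(-1232862, Mul(-1, -568878)), Mul(-1, Mul(Add(-221933, 438013), Pow(Add(Rational(-7320861, 3660350), -280563), -1)))), Pow(3300189, -1))) = Add(Mul(-3195171, Rational(1, 4595944)), Mul(Add(Add(-1232862, 568878), Mul(-1, Mul(216080, Pow(Rational(-1026966097911, 3660350), -1)))), Rational(1, 3300189))) = Add(Rational(-3195171, 4595944), Mul(Add(-663984, Mul(-1, Mul(216080, Rational(-3660350, 1026966097911)))), Rational(1, 3300189))) = Add(Rational(-3195171, 4595944), Mul(Add(-663984, Mul(-1, Rational(-790928428000, 1026966097911))), Rational(1, 3300189))) = Add(Rational(-3195171, 4595944), Mul(Add(-663984, Rational(790928428000, 1026966097911)), Rational(1, 3300189))) = Add(Rational(-3195171, 4595944), Mul(Rational(-681888266626909424, 1026966097911), Rational(1, 3300189))) = Add(Rational(-3195171, 4595944), Rational(-681888266626909424, 3389182219698805179)) = Rational(-13962937029771595648366865, 15576491687531405469593976)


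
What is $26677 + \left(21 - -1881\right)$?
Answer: $28579$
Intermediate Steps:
$26677 + \left(21 - -1881\right) = 26677 + \left(21 + 1881\right) = 26677 + 1902 = 28579$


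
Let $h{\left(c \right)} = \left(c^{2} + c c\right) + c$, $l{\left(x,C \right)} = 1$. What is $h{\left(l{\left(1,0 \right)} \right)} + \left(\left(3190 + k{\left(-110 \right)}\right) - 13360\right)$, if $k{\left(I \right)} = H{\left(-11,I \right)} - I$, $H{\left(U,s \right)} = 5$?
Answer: $-10052$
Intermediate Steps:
$h{\left(c \right)} = c + 2 c^{2}$ ($h{\left(c \right)} = \left(c^{2} + c^{2}\right) + c = 2 c^{2} + c = c + 2 c^{2}$)
$k{\left(I \right)} = 5 - I$
$h{\left(l{\left(1,0 \right)} \right)} + \left(\left(3190 + k{\left(-110 \right)}\right) - 13360\right) = 1 \left(1 + 2 \cdot 1\right) + \left(\left(3190 + \left(5 - -110\right)\right) - 13360\right) = 1 \left(1 + 2\right) + \left(\left(3190 + \left(5 + 110\right)\right) - 13360\right) = 1 \cdot 3 + \left(\left(3190 + 115\right) - 13360\right) = 3 + \left(3305 - 13360\right) = 3 - 10055 = -10052$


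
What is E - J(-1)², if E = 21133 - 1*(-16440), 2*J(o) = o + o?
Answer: 37572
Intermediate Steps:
J(o) = o (J(o) = (o + o)/2 = (2*o)/2 = o)
E = 37573 (E = 21133 + 16440 = 37573)
E - J(-1)² = 37573 - 1*(-1)² = 37573 - 1*1 = 37573 - 1 = 37572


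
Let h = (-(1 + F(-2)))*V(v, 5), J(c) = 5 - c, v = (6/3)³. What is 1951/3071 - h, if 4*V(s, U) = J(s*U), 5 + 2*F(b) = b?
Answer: 553033/24568 ≈ 22.510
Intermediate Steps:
v = 8 (v = (6*(⅓))³ = 2³ = 8)
F(b) = -5/2 + b/2
V(s, U) = 5/4 - U*s/4 (V(s, U) = (5 - s*U)/4 = (5 - U*s)/4 = 5/4 - U*s/4)
h = -175/8 (h = (-(1 + (-5/2 + (½)*(-2))))*(5/4 - ¼*5*8) = (-(1 + (-5/2 - 1)))*(5/4 - 10) = -(1 - 7/2)*(-35/4) = -1*(-5/2)*(-35/4) = (5/2)*(-35/4) = -175/8 ≈ -21.875)
1951/3071 - h = 1951/3071 - 1*(-175/8) = 1951*(1/3071) + 175/8 = 1951/3071 + 175/8 = 553033/24568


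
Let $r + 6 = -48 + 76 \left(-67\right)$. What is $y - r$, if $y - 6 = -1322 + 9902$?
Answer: $13732$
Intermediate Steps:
$r = -5146$ ($r = -6 + \left(-48 + 76 \left(-67\right)\right) = -6 - 5140 = -5146$)
$y = 8586$ ($y = 6 + \left(-1322 + 9902\right) = 6 + 8580 = 8586$)
$y - r = 8586 - -5146 = 8586 + 5146 = 13732$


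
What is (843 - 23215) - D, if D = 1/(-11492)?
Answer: -257099023/11492 ≈ -22372.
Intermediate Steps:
D = -1/11492 ≈ -8.7017e-5
(843 - 23215) - D = (843 - 23215) - 1*(-1/11492) = -22372 + 1/11492 = -257099023/11492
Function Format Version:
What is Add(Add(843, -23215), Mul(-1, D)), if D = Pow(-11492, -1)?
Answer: Rational(-257099023, 11492) ≈ -22372.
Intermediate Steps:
D = Rational(-1, 11492) ≈ -8.7017e-5
Add(Add(843, -23215), Mul(-1, D)) = Add(Add(843, -23215), Mul(-1, Rational(-1, 11492))) = Add(-22372, Rational(1, 11492)) = Rational(-257099023, 11492)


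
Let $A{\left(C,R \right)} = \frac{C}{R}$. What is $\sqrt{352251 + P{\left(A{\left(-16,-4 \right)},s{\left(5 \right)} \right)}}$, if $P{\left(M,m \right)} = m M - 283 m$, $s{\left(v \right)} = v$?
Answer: $6 \sqrt{9746} \approx 592.33$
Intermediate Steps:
$P{\left(M,m \right)} = - 283 m + M m$ ($P{\left(M,m \right)} = M m - 283 m = - 283 m + M m$)
$\sqrt{352251 + P{\left(A{\left(-16,-4 \right)},s{\left(5 \right)} \right)}} = \sqrt{352251 + 5 \left(-283 - \frac{16}{-4}\right)} = \sqrt{352251 + 5 \left(-283 - -4\right)} = \sqrt{352251 + 5 \left(-283 + 4\right)} = \sqrt{352251 + 5 \left(-279\right)} = \sqrt{352251 - 1395} = \sqrt{350856} = 6 \sqrt{9746}$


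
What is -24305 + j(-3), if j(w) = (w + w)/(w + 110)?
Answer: -2600641/107 ≈ -24305.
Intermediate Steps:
j(w) = 2*w/(110 + w) (j(w) = (2*w)/(110 + w) = 2*w/(110 + w))
-24305 + j(-3) = -24305 + 2*(-3)/(110 - 3) = -24305 + 2*(-3)/107 = -24305 + 2*(-3)*(1/107) = -24305 - 6/107 = -2600641/107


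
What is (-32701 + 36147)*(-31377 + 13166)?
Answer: -62755106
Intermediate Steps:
(-32701 + 36147)*(-31377 + 13166) = 3446*(-18211) = -62755106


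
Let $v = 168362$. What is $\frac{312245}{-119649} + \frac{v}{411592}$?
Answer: $- \frac{54186599551}{24623285604} \approx -2.2006$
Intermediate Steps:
$\frac{312245}{-119649} + \frac{v}{411592} = \frac{312245}{-119649} + \frac{168362}{411592} = 312245 \left(- \frac{1}{119649}\right) + 168362 \cdot \frac{1}{411592} = - \frac{312245}{119649} + \frac{84181}{205796} = - \frac{54186599551}{24623285604}$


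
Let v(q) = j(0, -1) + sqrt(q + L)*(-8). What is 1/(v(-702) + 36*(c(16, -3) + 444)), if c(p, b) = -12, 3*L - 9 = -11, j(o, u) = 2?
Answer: 23331/362957830 + 4*I*sqrt(1581)/181478915 ≈ 6.428e-5 + 8.7639e-7*I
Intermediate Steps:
L = -2/3 (L = 3 + (1/3)*(-11) = 3 - 11/3 = -2/3 ≈ -0.66667)
v(q) = 2 - 8*sqrt(-2/3 + q) (v(q) = 2 + sqrt(q - 2/3)*(-8) = 2 + sqrt(-2/3 + q)*(-8) = 2 - 8*sqrt(-2/3 + q))
1/(v(-702) + 36*(c(16, -3) + 444)) = 1/((2 - 8*sqrt(-6 + 9*(-702))/3) + 36*(-12 + 444)) = 1/((2 - 8*sqrt(-6 - 6318)/3) + 36*432) = 1/((2 - 16*I*sqrt(1581)/3) + 15552) = 1/(15554 - 16*I*sqrt(1581)/3)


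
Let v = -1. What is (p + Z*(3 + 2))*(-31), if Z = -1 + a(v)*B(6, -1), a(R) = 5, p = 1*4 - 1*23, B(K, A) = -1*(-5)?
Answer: -3131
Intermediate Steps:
B(K, A) = 5
p = -19 (p = 4 - 23 = -19)
Z = 24 (Z = -1 + 5*5 = -1 + 25 = 24)
(p + Z*(3 + 2))*(-31) = (-19 + 24*(3 + 2))*(-31) = (-19 + 24*5)*(-31) = (-19 + 120)*(-31) = 101*(-31) = -3131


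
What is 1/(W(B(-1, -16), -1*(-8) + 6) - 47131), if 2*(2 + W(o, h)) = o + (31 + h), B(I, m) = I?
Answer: -1/47111 ≈ -2.1226e-5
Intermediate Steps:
W(o, h) = 27/2 + h/2 + o/2 (W(o, h) = -2 + (o + (31 + h))/2 = -2 + (31 + h + o)/2 = -2 + (31/2 + h/2 + o/2) = 27/2 + h/2 + o/2)
1/(W(B(-1, -16), -1*(-8) + 6) - 47131) = 1/((27/2 + (-1*(-8) + 6)/2 + (½)*(-1)) - 47131) = 1/((27/2 + (8 + 6)/2 - ½) - 47131) = 1/((27/2 + (½)*14 - ½) - 47131) = 1/((27/2 + 7 - ½) - 47131) = 1/(20 - 47131) = 1/(-47111) = -1/47111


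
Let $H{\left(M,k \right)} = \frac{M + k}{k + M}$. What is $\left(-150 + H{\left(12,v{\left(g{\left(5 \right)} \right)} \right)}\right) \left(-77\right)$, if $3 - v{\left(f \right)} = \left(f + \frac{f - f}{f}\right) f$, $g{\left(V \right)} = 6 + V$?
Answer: $11473$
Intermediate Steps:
$v{\left(f \right)} = 3 - f^{2}$ ($v{\left(f \right)} = 3 - \left(f + \frac{f - f}{f}\right) f = 3 - \left(f + \frac{0}{f}\right) f = 3 - \left(f + 0\right) f = 3 - f f = 3 - f^{2}$)
$H{\left(M,k \right)} = 1$ ($H{\left(M,k \right)} = \frac{M + k}{M + k} = 1$)
$\left(-150 + H{\left(12,v{\left(g{\left(5 \right)} \right)} \right)}\right) \left(-77\right) = \left(-150 + 1\right) \left(-77\right) = \left(-149\right) \left(-77\right) = 11473$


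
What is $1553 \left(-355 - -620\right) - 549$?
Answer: $410996$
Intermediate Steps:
$1553 \left(-355 - -620\right) - 549 = 1553 \left(-355 + 620\right) - 549 = 1553 \cdot 265 - 549 = 411545 - 549 = 410996$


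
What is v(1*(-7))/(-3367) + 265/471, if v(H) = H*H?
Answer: 124168/226551 ≈ 0.54808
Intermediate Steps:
v(H) = H²
v(1*(-7))/(-3367) + 265/471 = (1*(-7))²/(-3367) + 265/471 = (-7)²*(-1/3367) + 265*(1/471) = 49*(-1/3367) + 265/471 = -7/481 + 265/471 = 124168/226551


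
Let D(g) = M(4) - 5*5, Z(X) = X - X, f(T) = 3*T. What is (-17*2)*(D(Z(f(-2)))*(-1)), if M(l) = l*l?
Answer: -306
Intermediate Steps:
Z(X) = 0
M(l) = l²
D(g) = -9 (D(g) = 4² - 5*5 = 16 - 25 = -9)
(-17*2)*(D(Z(f(-2)))*(-1)) = (-17*2)*(-9*(-1)) = -34*9 = -306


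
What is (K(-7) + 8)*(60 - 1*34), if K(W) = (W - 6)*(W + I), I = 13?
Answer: -1820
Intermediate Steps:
K(W) = (-6 + W)*(13 + W) (K(W) = (W - 6)*(W + 13) = (-6 + W)*(13 + W))
(K(-7) + 8)*(60 - 1*34) = ((-78 + (-7)² + 7*(-7)) + 8)*(60 - 1*34) = ((-78 + 49 - 49) + 8)*(60 - 34) = (-78 + 8)*26 = -70*26 = -1820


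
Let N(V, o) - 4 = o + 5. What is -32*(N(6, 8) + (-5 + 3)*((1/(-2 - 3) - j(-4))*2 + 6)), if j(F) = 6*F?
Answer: 14432/5 ≈ 2886.4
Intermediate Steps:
N(V, o) = 9 + o (N(V, o) = 4 + (o + 5) = 4 + (5 + o) = 9 + o)
-32*(N(6, 8) + (-5 + 3)*((1/(-2 - 3) - j(-4))*2 + 6)) = -32*((9 + 8) + (-5 + 3)*((1/(-2 - 3) - 6*(-4))*2 + 6)) = -32*(17 - 2*((1/(-5) - 1*(-24))*2 + 6)) = -32*(17 - 2*((-⅕ + 24)*2 + 6)) = -32*(17 - 2*((119/5)*2 + 6)) = -32*(17 - 2*(238/5 + 6)) = -32*(17 - 2*268/5) = -32*(17 - 536/5) = -32*(-451/5) = 14432/5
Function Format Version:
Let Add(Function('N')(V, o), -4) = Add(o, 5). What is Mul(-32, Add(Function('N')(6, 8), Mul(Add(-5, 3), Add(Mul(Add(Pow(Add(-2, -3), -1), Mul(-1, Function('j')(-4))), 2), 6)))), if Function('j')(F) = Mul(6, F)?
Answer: Rational(14432, 5) ≈ 2886.4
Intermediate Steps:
Function('N')(V, o) = Add(9, o) (Function('N')(V, o) = Add(4, Add(o, 5)) = Add(4, Add(5, o)) = Add(9, o))
Mul(-32, Add(Function('N')(6, 8), Mul(Add(-5, 3), Add(Mul(Add(Pow(Add(-2, -3), -1), Mul(-1, Function('j')(-4))), 2), 6)))) = Mul(-32, Add(Add(9, 8), Mul(Add(-5, 3), Add(Mul(Add(Pow(Add(-2, -3), -1), Mul(-1, Mul(6, -4))), 2), 6)))) = Mul(-32, Add(17, Mul(-2, Add(Mul(Add(Pow(-5, -1), Mul(-1, -24)), 2), 6)))) = Mul(-32, Add(17, Mul(-2, Add(Mul(Add(Rational(-1, 5), 24), 2), 6)))) = Mul(-32, Add(17, Mul(-2, Add(Mul(Rational(119, 5), 2), 6)))) = Mul(-32, Add(17, Mul(-2, Add(Rational(238, 5), 6)))) = Mul(-32, Add(17, Mul(-2, Rational(268, 5)))) = Mul(-32, Add(17, Rational(-536, 5))) = Mul(-32, Rational(-451, 5)) = Rational(14432, 5)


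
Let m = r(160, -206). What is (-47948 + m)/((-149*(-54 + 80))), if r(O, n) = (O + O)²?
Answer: -27226/1937 ≈ -14.056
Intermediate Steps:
r(O, n) = 4*O² (r(O, n) = (2*O)² = 4*O²)
m = 102400 (m = 4*160² = 4*25600 = 102400)
(-47948 + m)/((-149*(-54 + 80))) = (-47948 + 102400)/((-149*(-54 + 80))) = 54452/((-149*26)) = 54452/(-3874) = 54452*(-1/3874) = -27226/1937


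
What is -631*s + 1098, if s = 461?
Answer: -289793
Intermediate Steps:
-631*s + 1098 = -631*461 + 1098 = -290891 + 1098 = -289793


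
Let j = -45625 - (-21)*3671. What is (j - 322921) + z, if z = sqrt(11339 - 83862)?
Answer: -291455 + I*sqrt(72523) ≈ -2.9146e+5 + 269.3*I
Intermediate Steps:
j = 31466 (j = -45625 - 1*(-77091) = -45625 + 77091 = 31466)
z = I*sqrt(72523) (z = sqrt(-72523) = I*sqrt(72523) ≈ 269.3*I)
(j - 322921) + z = (31466 - 322921) + I*sqrt(72523) = -291455 + I*sqrt(72523)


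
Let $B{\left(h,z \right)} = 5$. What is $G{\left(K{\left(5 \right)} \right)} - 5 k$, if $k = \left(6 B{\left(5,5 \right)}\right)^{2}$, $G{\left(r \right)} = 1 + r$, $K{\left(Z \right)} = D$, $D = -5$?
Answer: $-4504$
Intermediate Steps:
$K{\left(Z \right)} = -5$
$k = 900$ ($k = \left(6 \cdot 5\right)^{2} = 30^{2} = 900$)
$G{\left(K{\left(5 \right)} \right)} - 5 k = \left(1 - 5\right) - 4500 = -4 - 4500 = -4504$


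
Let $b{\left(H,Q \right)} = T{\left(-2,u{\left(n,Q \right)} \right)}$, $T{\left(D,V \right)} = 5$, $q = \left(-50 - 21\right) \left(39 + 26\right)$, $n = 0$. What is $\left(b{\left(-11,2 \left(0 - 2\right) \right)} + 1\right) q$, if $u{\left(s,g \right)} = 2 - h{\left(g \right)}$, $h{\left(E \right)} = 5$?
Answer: $-27690$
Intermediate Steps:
$u{\left(s,g \right)} = -3$ ($u{\left(s,g \right)} = 2 - 5 = -3$)
$q = -4615$ ($q = \left(-71\right) 65 = -4615$)
$b{\left(H,Q \right)} = 5$
$\left(b{\left(-11,2 \left(0 - 2\right) \right)} + 1\right) q = \left(5 + 1\right) \left(-4615\right) = 6 \left(-4615\right) = -27690$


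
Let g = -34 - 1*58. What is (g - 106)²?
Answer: 39204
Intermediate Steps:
g = -92 (g = -34 - 58 = -92)
(g - 106)² = (-92 - 106)² = (-198)² = 39204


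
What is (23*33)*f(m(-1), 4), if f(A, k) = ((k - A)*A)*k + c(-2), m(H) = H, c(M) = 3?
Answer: -12903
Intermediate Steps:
f(A, k) = 3 + A*k*(k - A) (f(A, k) = ((k - A)*A)*k + 3 = (A*(k - A))*k + 3 = A*k*(k - A) + 3 = 3 + A*k*(k - A))
(23*33)*f(m(-1), 4) = (23*33)*(3 - 1*4² - 1*4*(-1)²) = 759*(3 - 1*16 - 1*4*1) = 759*(3 - 16 - 4) = 759*(-17) = -12903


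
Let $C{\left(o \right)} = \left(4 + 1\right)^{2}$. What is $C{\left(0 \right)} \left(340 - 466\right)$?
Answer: $-3150$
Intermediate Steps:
$C{\left(o \right)} = 25$ ($C{\left(o \right)} = 5^{2} = 25$)
$C{\left(0 \right)} \left(340 - 466\right) = 25 \left(340 - 466\right) = 25 \left(-126\right) = -3150$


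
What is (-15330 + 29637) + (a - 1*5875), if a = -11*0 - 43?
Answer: 8389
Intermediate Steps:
a = -43 (a = 0 - 43 = -43)
(-15330 + 29637) + (a - 1*5875) = (-15330 + 29637) + (-43 - 1*5875) = 14307 + (-43 - 5875) = 14307 - 5918 = 8389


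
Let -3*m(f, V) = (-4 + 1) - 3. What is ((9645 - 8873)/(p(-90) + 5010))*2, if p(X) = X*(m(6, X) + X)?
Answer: 772/6465 ≈ 0.11941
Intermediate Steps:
m(f, V) = 2 (m(f, V) = -((-4 + 1) - 3)/3 = -(-3 - 3)/3 = -⅓*(-6) = 2)
p(X) = X*(2 + X)
((9645 - 8873)/(p(-90) + 5010))*2 = ((9645 - 8873)/(-90*(2 - 90) + 5010))*2 = (772/(-90*(-88) + 5010))*2 = (772/(7920 + 5010))*2 = (772/12930)*2 = (772*(1/12930))*2 = (386/6465)*2 = 772/6465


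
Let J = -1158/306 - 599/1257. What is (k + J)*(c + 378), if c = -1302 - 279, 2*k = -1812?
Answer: 7799996964/7123 ≈ 1.0950e+6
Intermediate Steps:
k = -906 (k = (½)*(-1812) = -906)
J = -30350/7123 (J = -1158*1/306 - 599*1/1257 = -193/51 - 599/1257 = -30350/7123 ≈ -4.2608)
c = -1581
(k + J)*(c + 378) = (-906 - 30350/7123)*(-1581 + 378) = -6483788/7123*(-1203) = 7799996964/7123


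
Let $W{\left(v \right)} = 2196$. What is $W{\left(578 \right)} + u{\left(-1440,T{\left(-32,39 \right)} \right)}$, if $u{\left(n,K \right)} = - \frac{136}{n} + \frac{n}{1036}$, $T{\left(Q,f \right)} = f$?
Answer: $\frac{102317123}{46620} \approx 2194.7$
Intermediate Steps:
$u{\left(n,K \right)} = - \frac{136}{n} + \frac{n}{1036}$ ($u{\left(n,K \right)} = - \frac{136}{n} + n \frac{1}{1036} = - \frac{136}{n} + \frac{n}{1036}$)
$W{\left(578 \right)} + u{\left(-1440,T{\left(-32,39 \right)} \right)} = 2196 + \left(- \frac{136}{-1440} + \frac{1}{1036} \left(-1440\right)\right) = 2196 - \frac{60397}{46620} = \frac{102317123}{46620}$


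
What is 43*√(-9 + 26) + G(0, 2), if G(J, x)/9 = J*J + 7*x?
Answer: 126 + 43*√17 ≈ 303.29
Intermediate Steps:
G(J, x) = 9*J² + 63*x (G(J, x) = 9*(J*J + 7*x) = 9*(J² + 7*x) = 9*J² + 63*x)
43*√(-9 + 26) + G(0, 2) = 43*√(-9 + 26) + (9*0² + 63*2) = 43*√17 + (9*0 + 126) = 43*√17 + (0 + 126) = 43*√17 + 126 = 126 + 43*√17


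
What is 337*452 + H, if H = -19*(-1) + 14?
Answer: 152357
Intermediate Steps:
H = 33 (H = 19 + 14 = 33)
337*452 + H = 337*452 + 33 = 152324 + 33 = 152357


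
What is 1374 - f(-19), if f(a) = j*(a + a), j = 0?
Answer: 1374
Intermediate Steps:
f(a) = 0 (f(a) = 0*(a + a) = 0*(2*a) = 0)
1374 - f(-19) = 1374 - 1*0 = 1374 + 0 = 1374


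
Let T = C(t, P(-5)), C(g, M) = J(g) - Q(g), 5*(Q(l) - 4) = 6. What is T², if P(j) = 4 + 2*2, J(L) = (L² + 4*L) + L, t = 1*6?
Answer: 92416/25 ≈ 3696.6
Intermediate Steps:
t = 6
Q(l) = 26/5 (Q(l) = 4 + (⅕)*6 = 4 + 6/5 = 26/5)
J(L) = L² + 5*L
P(j) = 8 (P(j) = 4 + 4 = 8)
C(g, M) = -26/5 + g*(5 + g) (C(g, M) = g*(5 + g) - 1*26/5 = g*(5 + g) - 26/5 = -26/5 + g*(5 + g))
T = 304/5 (T = -26/5 + 6*(5 + 6) = -26/5 + 6*11 = -26/5 + 66 = 304/5 ≈ 60.800)
T² = (304/5)² = 92416/25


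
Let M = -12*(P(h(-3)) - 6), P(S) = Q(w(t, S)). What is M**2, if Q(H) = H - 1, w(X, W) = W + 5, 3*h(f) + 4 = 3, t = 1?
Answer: 784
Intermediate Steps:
h(f) = -1/3 (h(f) = -4/3 + (1/3)*3 = -4/3 + 1 = -1/3)
w(X, W) = 5 + W
Q(H) = -1 + H
P(S) = 4 + S (P(S) = -1 + (5 + S) = 4 + S)
M = 28 (M = -12*((4 - 1/3) - 6) = -12*(11/3 - 6) = -12*(-7/3) = 28)
M**2 = 28**2 = 784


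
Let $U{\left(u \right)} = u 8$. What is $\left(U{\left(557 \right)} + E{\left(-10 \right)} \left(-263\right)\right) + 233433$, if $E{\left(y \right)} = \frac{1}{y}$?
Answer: $\frac{2379153}{10} \approx 2.3792 \cdot 10^{5}$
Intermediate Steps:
$U{\left(u \right)} = 8 u$
$\left(U{\left(557 \right)} + E{\left(-10 \right)} \left(-263\right)\right) + 233433 = \left(8 \cdot 557 + \frac{1}{-10} \left(-263\right)\right) + 233433 = \left(4456 - - \frac{263}{10}\right) + 233433 = \left(4456 + \frac{263}{10}\right) + 233433 = \frac{44823}{10} + 233433 = \frac{2379153}{10}$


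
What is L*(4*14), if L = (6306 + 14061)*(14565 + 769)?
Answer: 17489224368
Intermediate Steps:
L = 312307578 (L = 20367*15334 = 312307578)
L*(4*14) = 312307578*(4*14) = 312307578*56 = 17489224368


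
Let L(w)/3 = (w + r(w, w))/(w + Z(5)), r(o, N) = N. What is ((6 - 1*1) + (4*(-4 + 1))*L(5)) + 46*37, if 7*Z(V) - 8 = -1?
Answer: 1647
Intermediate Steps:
Z(V) = 1 (Z(V) = 8/7 + (⅐)*(-1) = 8/7 - ⅐ = 1)
L(w) = 6*w/(1 + w) (L(w) = 3*((w + w)/(w + 1)) = 3*((2*w)/(1 + w)) = 3*(2*w/(1 + w)) = 6*w/(1 + w))
((6 - 1*1) + (4*(-4 + 1))*L(5)) + 46*37 = ((6 - 1*1) + (4*(-4 + 1))*(6*5/(1 + 5))) + 46*37 = ((6 - 1) + (4*(-3))*(6*5/6)) + 1702 = (5 - 72*5/6) + 1702 = (5 - 12*5) + 1702 = (5 - 60) + 1702 = -55 + 1702 = 1647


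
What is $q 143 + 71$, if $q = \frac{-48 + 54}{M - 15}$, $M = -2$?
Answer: $\frac{349}{17} \approx 20.529$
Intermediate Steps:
$q = - \frac{6}{17}$ ($q = \frac{-48 + 54}{-2 - 15} = \frac{6}{-17} = 6 \left(- \frac{1}{17}\right) = - \frac{6}{17} \approx -0.35294$)
$q 143 + 71 = \left(- \frac{6}{17}\right) 143 + 71 = - \frac{858}{17} + 71 = \frac{349}{17}$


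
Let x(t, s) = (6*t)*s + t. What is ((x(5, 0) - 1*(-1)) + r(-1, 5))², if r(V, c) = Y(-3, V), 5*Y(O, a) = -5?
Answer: 25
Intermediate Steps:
x(t, s) = t + 6*s*t (x(t, s) = 6*s*t + t = t + 6*s*t)
Y(O, a) = -1 (Y(O, a) = (⅕)*(-5) = -1)
r(V, c) = -1
((x(5, 0) - 1*(-1)) + r(-1, 5))² = ((5*(1 + 6*0) - 1*(-1)) - 1)² = ((5*(1 + 0) + 1) - 1)² = ((5*1 + 1) - 1)² = ((5 + 1) - 1)² = (6 - 1)² = 5² = 25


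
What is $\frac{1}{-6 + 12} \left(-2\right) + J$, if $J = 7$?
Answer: $\frac{20}{3} \approx 6.6667$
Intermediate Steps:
$\frac{1}{-6 + 12} \left(-2\right) + J = \frac{1}{-6 + 12} \left(-2\right) + 7 = \frac{1}{6} \left(-2\right) + 7 = - \frac{1}{3} + 7 = \frac{20}{3}$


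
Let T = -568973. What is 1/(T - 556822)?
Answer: -1/1125795 ≈ -8.8826e-7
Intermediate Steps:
1/(T - 556822) = 1/(-568973 - 556822) = 1/(-1125795) = -1/1125795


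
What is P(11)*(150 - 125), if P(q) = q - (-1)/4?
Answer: 1125/4 ≈ 281.25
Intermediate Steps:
P(q) = 1/4 + q (P(q) = q - (-1)/4 = q - 1*(-1/4) = q + 1/4 = 1/4 + q)
P(11)*(150 - 125) = (1/4 + 11)*(150 - 125) = (45/4)*25 = 1125/4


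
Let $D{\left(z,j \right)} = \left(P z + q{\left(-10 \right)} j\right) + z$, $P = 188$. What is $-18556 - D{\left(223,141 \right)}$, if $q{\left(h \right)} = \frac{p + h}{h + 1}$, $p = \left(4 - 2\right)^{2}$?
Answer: $-60797$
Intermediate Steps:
$p = 4$ ($p = 2^{2} = 4$)
$q{\left(h \right)} = \frac{4 + h}{1 + h}$ ($q{\left(h \right)} = \frac{4 + h}{h + 1} = \frac{4 + h}{1 + h}$)
$D{\left(z,j \right)} = 189 z + \frac{2 j}{3}$ ($D{\left(z,j \right)} = \left(188 z + \frac{4 - 10}{1 - 10} j\right) + z = \left(188 z + \frac{1}{-9} \left(-6\right) j\right) + z = \left(188 z + \left(- \frac{1}{9}\right) \left(-6\right) j\right) + z = \left(188 z + \frac{2 j}{3}\right) + z = 189 z + \frac{2 j}{3}$)
$-18556 - D{\left(223,141 \right)} = -18556 - \left(189 \cdot 223 + \frac{2}{3} \cdot 141\right) = -18556 - \left(42147 + 94\right) = -18556 - 42241 = -60797$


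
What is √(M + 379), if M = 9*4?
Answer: √415 ≈ 20.372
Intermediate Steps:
M = 36
√(M + 379) = √(36 + 379) = √415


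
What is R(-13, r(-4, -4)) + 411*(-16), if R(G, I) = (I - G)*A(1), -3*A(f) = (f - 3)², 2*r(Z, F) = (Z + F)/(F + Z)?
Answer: -6594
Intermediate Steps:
r(Z, F) = ½ (r(Z, F) = ((Z + F)/(F + Z))/2 = ((F + Z)/(F + Z))/2 = (½)*1 = ½)
A(f) = -(-3 + f)²/3 (A(f) = -(f - 3)²/3 = -(-3 + f)²/3)
R(G, I) = -4*I/3 + 4*G/3 (R(G, I) = (I - G)*(-(-3 + 1)²/3) = (I - G)*(-⅓*(-2)²) = (I - G)*(-⅓*4) = (I - G)*(-4/3) = -4*I/3 + 4*G/3)
R(-13, r(-4, -4)) + 411*(-16) = (-4/3*½ + (4/3)*(-13)) + 411*(-16) = (-⅔ - 52/3) - 6576 = -18 - 6576 = -6594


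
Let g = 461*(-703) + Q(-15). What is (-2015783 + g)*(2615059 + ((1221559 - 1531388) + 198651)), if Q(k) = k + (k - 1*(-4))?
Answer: -5858811120852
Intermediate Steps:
Q(k) = 4 + 2*k (Q(k) = k + (k + 4) = k + (4 + k) = 4 + 2*k)
g = -324109 (g = 461*(-703) + (4 + 2*(-15)) = -324083 + (4 - 30) = -324083 - 26 = -324109)
(-2015783 + g)*(2615059 + ((1221559 - 1531388) + 198651)) = (-2015783 - 324109)*(2615059 + ((1221559 - 1531388) + 198651)) = -2339892*(2615059 + (-309829 + 198651)) = -2339892*(2615059 - 111178) = -2339892*2503881 = -5858811120852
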